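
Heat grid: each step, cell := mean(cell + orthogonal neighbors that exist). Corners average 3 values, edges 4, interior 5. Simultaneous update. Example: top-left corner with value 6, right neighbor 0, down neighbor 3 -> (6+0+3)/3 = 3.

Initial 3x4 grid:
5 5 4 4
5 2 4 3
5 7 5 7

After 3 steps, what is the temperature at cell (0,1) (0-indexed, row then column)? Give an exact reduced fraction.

Answer: 10199/2400

Derivation:
Step 1: cell (0,1) = 4
Step 2: cell (0,1) = 357/80
Step 3: cell (0,1) = 10199/2400
Full grid after step 3:
  1651/360 10199/2400 30637/7200 8791/2160
  66329/14400 3497/750 25951/6000 32317/7200
  10771/2160 8593/1800 1959/400 281/60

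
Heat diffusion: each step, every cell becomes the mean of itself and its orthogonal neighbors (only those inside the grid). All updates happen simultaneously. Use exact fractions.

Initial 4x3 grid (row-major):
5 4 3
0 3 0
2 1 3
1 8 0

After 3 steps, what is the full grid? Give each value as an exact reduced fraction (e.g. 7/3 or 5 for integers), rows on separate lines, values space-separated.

After step 1:
  3 15/4 7/3
  5/2 8/5 9/4
  1 17/5 1
  11/3 5/2 11/3
After step 2:
  37/12 641/240 25/9
  81/40 27/10 431/240
  317/120 19/10 619/240
  43/18 397/120 43/18
After step 3:
  1867/720 8087/2880 326/135
  209/80 1331/600 3547/1440
  403/180 3151/1200 3119/1440
  1501/540 719/288 5959/2160

Answer: 1867/720 8087/2880 326/135
209/80 1331/600 3547/1440
403/180 3151/1200 3119/1440
1501/540 719/288 5959/2160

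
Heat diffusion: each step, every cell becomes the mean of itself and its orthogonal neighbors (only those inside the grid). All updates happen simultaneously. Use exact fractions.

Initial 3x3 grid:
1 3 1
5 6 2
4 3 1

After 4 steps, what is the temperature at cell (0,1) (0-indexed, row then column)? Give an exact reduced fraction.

Answer: 866239/288000

Derivation:
Step 1: cell (0,1) = 11/4
Step 2: cell (0,1) = 231/80
Step 3: cell (0,1) = 14237/4800
Step 4: cell (0,1) = 866239/288000
Full grid after step 4:
  46889/14400 866239/288000 120017/43200
  122233/36000 376193/120000 409807/144000
  75071/21600 51673/16000 31973/10800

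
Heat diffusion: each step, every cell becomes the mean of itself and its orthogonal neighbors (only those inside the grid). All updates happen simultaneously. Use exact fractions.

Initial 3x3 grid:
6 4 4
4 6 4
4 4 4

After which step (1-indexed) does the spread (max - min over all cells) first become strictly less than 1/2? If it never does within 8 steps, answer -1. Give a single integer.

Answer: 3

Derivation:
Step 1: max=5, min=4, spread=1
Step 2: max=44/9, min=169/40, spread=239/360
Step 3: max=16727/3600, min=767/180, spread=1387/3600
  -> spread < 1/2 first at step 3
Step 4: max=75241/16200, min=47269/10800, spread=347/1296
Step 5: max=4442477/972000, min=2839943/648000, spread=2921/15552
Step 6: max=265706269/58320000, min=172010221/38880000, spread=24611/186624
Step 7: max=15848487593/3499200000, min=10349690687/2332800000, spread=207329/2239488
Step 8: max=948652475521/209952000000, min=623337926389/139968000000, spread=1746635/26873856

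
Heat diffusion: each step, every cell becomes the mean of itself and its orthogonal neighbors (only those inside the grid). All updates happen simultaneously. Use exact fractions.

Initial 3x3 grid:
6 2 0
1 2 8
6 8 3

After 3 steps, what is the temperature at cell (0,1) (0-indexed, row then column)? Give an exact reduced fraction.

Step 1: cell (0,1) = 5/2
Step 2: cell (0,1) = 391/120
Step 3: cell (0,1) = 23507/7200
Full grid after step 3:
  2479/720 23507/7200 7607/2160
  18313/4800 24343/6000 56789/14400
  1627/360 64939/14400 2543/540

Answer: 23507/7200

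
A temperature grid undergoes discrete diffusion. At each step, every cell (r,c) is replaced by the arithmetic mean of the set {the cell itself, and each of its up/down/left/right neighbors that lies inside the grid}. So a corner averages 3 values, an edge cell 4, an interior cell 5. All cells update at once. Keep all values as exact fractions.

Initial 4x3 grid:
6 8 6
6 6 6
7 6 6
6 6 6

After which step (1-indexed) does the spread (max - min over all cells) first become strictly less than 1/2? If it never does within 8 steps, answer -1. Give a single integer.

Answer: 3

Derivation:
Step 1: max=20/3, min=6, spread=2/3
Step 2: max=787/120, min=6, spread=67/120
Step 3: max=874/135, min=1091/180, spread=223/540
  -> spread < 1/2 first at step 3
Step 4: max=415681/64800, min=32953/5400, spread=4049/12960
Step 5: max=24850409/3888000, min=662129/108000, spread=202753/777600
Step 6: max=1484533351/233280000, min=59848999/9720000, spread=385259/1866240
Step 7: max=88818959909/13996800000, min=3601785091/583200000, spread=95044709/559872000
Step 8: max=5315424336031/839808000000, min=24075315341/3888000000, spread=921249779/6718464000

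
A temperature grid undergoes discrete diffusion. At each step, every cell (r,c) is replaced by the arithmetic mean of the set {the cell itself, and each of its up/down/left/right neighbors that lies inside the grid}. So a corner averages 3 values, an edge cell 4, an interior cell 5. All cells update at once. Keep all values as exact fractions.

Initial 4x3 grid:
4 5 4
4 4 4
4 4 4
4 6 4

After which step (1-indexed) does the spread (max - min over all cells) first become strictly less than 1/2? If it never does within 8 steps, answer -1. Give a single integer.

Answer: 2

Derivation:
Step 1: max=14/3, min=4, spread=2/3
Step 2: max=547/120, min=62/15, spread=17/40
  -> spread < 1/2 first at step 2
Step 3: max=4757/1080, min=25123/6000, spread=11743/54000
Step 4: max=1889419/432000, min=3629083/864000, spread=29951/172800
Step 5: max=112404041/25920000, min=32683853/7776000, spread=10373593/77760000
Step 6: max=6724708819/1555200000, min=13088648563/3110400000, spread=14430763/124416000
Step 7: max=402168730721/93312000000, min=786855697817/186624000000, spread=139854109/1492992000
Step 8: max=24083928862939/5598720000000, min=47278539781003/11197440000000, spread=7114543559/89579520000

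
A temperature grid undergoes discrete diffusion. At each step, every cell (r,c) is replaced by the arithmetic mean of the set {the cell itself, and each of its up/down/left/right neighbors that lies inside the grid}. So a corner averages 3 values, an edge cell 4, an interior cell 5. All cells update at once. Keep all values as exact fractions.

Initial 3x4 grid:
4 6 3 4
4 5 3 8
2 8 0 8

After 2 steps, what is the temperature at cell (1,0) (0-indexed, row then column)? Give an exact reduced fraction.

Step 1: cell (1,0) = 15/4
Step 2: cell (1,0) = 1097/240
Full grid after step 2:
  155/36 551/120 173/40 59/12
  1097/240 21/5 47/10 1193/240
  73/18 551/120 529/120 95/18

Answer: 1097/240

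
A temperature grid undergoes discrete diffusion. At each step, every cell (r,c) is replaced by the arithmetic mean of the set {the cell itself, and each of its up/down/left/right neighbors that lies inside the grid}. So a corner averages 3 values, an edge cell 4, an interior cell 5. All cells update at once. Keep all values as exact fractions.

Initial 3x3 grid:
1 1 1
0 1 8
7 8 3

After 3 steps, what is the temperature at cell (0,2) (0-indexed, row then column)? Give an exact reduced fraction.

Answer: 6341/2160

Derivation:
Step 1: cell (0,2) = 10/3
Step 2: cell (0,2) = 91/36
Step 3: cell (0,2) = 6341/2160
Full grid after step 3:
  4561/2160 1343/600 6341/2160
  40157/14400 20459/6000 51857/14400
  59/15 60007/14400 2489/540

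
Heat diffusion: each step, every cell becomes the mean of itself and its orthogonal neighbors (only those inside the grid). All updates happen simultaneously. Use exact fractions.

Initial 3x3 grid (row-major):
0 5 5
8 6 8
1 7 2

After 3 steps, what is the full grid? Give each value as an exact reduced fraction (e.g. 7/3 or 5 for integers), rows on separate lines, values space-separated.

After step 1:
  13/3 4 6
  15/4 34/5 21/4
  16/3 4 17/3
After step 2:
  145/36 317/60 61/12
  1213/240 119/25 1423/240
  157/36 109/20 179/36
After step 3:
  10343/2160 17239/3600 3911/720
  65531/14400 7943/1500 74681/14400
  10703/2160 5863/1200 11773/2160

Answer: 10343/2160 17239/3600 3911/720
65531/14400 7943/1500 74681/14400
10703/2160 5863/1200 11773/2160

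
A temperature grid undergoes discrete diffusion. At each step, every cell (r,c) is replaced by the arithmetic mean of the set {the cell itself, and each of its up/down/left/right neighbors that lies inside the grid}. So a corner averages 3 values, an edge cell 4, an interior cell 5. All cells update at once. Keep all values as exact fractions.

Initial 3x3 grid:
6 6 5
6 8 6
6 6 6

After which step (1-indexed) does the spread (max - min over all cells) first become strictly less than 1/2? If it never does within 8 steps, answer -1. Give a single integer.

Answer: 2

Derivation:
Step 1: max=13/2, min=17/3, spread=5/6
Step 2: max=319/50, min=109/18, spread=73/225
  -> spread < 1/2 first at step 2
Step 3: max=15113/2400, min=6557/1080, spread=4877/21600
Step 4: max=67879/10800, min=398599/64800, spread=347/2592
Step 5: max=4051163/648000, min=23941853/3888000, spread=2921/31104
Step 6: max=242889811/38880000, min=1441956991/233280000, spread=24611/373248
Step 7: max=14542437167/2332800000, min=86606719877/13996800000, spread=207329/4478976
Step 8: max=871844631199/139968000000, min=5203776615319/839808000000, spread=1746635/53747712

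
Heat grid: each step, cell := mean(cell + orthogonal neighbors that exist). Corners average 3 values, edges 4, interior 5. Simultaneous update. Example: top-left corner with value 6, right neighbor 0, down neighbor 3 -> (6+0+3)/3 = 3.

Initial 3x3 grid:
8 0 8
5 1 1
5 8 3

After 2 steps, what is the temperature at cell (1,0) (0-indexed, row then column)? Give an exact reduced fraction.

Answer: 217/48

Derivation:
Step 1: cell (1,0) = 19/4
Step 2: cell (1,0) = 217/48
Full grid after step 2:
  40/9 175/48 7/2
  217/48 39/10 53/16
  5 69/16 23/6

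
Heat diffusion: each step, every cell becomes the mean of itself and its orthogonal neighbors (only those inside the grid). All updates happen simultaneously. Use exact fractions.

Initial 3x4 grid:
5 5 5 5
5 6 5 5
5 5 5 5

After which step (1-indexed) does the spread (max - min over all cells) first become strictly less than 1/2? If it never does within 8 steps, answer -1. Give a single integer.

Answer: 1

Derivation:
Step 1: max=21/4, min=5, spread=1/4
  -> spread < 1/2 first at step 1
Step 2: max=523/100, min=5, spread=23/100
Step 3: max=24811/4800, min=2013/400, spread=131/960
Step 4: max=222551/43200, min=36391/7200, spread=841/8640
Step 5: max=88942051/17280000, min=7293373/1440000, spread=56863/691200
Step 6: max=799134341/155520000, min=65789543/12960000, spread=386393/6220800
Step 7: max=319433723131/62208000000, min=26340358813/5184000000, spread=26795339/497664000
Step 8: max=19146215714129/3732480000000, min=1582286149667/311040000000, spread=254051069/5971968000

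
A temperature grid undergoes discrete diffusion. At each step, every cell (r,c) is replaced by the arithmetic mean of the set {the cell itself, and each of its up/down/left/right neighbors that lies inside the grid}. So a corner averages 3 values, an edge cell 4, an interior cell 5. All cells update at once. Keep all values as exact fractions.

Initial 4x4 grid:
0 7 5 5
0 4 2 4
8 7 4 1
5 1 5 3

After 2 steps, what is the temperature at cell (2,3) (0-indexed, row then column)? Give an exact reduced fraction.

Step 1: cell (2,3) = 3
Step 2: cell (2,3) = 16/5
Full grid after step 2:
  28/9 181/48 1033/240 149/36
  43/12 98/25 387/100 217/60
  131/30 221/50 373/100 16/5
  85/18 1033/240 291/80 37/12

Answer: 16/5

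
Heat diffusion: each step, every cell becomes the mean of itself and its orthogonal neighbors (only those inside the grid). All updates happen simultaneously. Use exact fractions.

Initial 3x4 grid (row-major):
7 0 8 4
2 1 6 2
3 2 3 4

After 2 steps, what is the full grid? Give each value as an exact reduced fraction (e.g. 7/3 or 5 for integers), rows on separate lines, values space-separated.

After step 1:
  3 4 9/2 14/3
  13/4 11/5 4 4
  7/3 9/4 15/4 3
After step 2:
  41/12 137/40 103/24 79/18
  647/240 157/50 369/100 47/12
  47/18 79/30 13/4 43/12

Answer: 41/12 137/40 103/24 79/18
647/240 157/50 369/100 47/12
47/18 79/30 13/4 43/12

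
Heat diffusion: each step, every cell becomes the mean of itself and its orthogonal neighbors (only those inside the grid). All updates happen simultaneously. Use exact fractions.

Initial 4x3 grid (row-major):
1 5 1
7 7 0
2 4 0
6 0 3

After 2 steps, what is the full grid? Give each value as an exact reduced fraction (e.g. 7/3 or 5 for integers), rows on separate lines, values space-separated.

After step 1:
  13/3 7/2 2
  17/4 23/5 2
  19/4 13/5 7/4
  8/3 13/4 1
After step 2:
  145/36 433/120 5/2
  269/60 339/100 207/80
  107/30 339/100 147/80
  32/9 571/240 2

Answer: 145/36 433/120 5/2
269/60 339/100 207/80
107/30 339/100 147/80
32/9 571/240 2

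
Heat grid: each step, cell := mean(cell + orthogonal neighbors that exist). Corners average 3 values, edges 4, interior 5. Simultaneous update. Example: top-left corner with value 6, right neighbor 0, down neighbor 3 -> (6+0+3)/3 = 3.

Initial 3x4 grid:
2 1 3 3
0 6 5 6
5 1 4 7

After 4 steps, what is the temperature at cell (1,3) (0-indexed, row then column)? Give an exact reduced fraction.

Answer: 3845047/864000

Derivation:
Step 1: cell (1,3) = 21/4
Step 2: cell (1,3) = 1183/240
Step 3: cell (1,3) = 64973/14400
Step 4: cell (1,3) = 3845047/864000
Full grid after step 4:
  117581/43200 107663/36000 44861/12000 176981/43200
  265363/96000 400301/120000 1405103/360000 3845047/864000
  133531/43200 82567/24000 913123/216000 588893/129600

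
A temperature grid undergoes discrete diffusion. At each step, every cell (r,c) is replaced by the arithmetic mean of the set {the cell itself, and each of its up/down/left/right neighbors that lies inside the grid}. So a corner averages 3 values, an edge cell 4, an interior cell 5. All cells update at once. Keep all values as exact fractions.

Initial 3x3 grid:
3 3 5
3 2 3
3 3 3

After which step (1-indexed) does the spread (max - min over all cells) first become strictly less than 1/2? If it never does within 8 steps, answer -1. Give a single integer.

Step 1: max=11/3, min=11/4, spread=11/12
Step 2: max=61/18, min=17/6, spread=5/9
Step 3: max=3509/1080, min=1033/360, spread=41/108
  -> spread < 1/2 first at step 3
Step 4: max=205483/64800, min=62711/21600, spread=347/1296
Step 5: max=12159101/3888000, min=3809617/1296000, spread=2921/15552
Step 6: max=722415547/233280000, min=230550599/77760000, spread=24611/186624
Step 7: max=43067855309/13996800000, min=13924016353/4665600000, spread=207329/2239488
Step 8: max=2572184335723/839808000000, min=839200663991/279936000000, spread=1746635/26873856

Answer: 3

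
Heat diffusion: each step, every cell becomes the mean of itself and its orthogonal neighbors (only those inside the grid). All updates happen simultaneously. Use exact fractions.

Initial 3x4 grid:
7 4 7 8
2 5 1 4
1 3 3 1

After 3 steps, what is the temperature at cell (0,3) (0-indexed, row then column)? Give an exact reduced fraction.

Answer: 2065/432

Derivation:
Step 1: cell (0,3) = 19/3
Step 2: cell (0,3) = 89/18
Step 3: cell (0,3) = 2065/432
Full grid after step 3:
  893/216 6589/1440 1313/288 2065/432
  10583/2880 2123/600 1577/400 367/96
  139/48 367/120 419/144 703/216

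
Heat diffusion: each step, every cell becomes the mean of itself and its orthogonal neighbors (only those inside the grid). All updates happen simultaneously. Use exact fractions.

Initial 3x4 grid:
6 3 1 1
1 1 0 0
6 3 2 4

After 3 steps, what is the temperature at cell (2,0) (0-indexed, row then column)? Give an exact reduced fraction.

Step 1: cell (2,0) = 10/3
Step 2: cell (2,0) = 59/18
Step 3: cell (2,0) = 6311/2160
Full grid after step 3:
  3013/1080 2053/900 5477/3600 2593/2160
  21139/7200 13777/6000 4991/3000 19793/14400
  6311/2160 18299/7200 4693/2400 67/40

Answer: 6311/2160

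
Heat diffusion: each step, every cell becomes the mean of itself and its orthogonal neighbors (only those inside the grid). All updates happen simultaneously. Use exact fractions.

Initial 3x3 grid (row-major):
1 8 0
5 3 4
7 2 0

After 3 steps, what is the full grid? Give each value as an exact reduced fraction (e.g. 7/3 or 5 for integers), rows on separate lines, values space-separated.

After step 1:
  14/3 3 4
  4 22/5 7/4
  14/3 3 2
After step 2:
  35/9 241/60 35/12
  133/30 323/100 243/80
  35/9 211/60 9/4
After step 3:
  2221/540 12647/3600 2393/720
  13897/3600 21881/6000 13721/4800
  2131/540 11597/3600 2113/720

Answer: 2221/540 12647/3600 2393/720
13897/3600 21881/6000 13721/4800
2131/540 11597/3600 2113/720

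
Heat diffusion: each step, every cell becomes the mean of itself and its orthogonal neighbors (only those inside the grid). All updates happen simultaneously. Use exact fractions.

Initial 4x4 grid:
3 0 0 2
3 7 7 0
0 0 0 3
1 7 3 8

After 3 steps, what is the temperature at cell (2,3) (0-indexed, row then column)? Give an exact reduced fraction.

Answer: 22717/7200

Derivation:
Step 1: cell (2,3) = 11/4
Step 2: cell (2,3) = 781/240
Step 3: cell (2,3) = 22717/7200
Full grid after step 3:
  113/45 81/32 16873/7200 2279/1080
  83/32 661/250 317/120 18613/7200
  17083/7200 1699/600 1147/375 22717/7200
  2789/1080 20623/7200 24967/7200 977/270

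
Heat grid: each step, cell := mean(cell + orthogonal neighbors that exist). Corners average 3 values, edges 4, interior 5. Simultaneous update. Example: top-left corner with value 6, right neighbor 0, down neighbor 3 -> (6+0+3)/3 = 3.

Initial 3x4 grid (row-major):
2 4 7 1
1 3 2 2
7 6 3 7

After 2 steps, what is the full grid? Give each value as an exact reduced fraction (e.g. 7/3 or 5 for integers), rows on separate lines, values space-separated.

Answer: 115/36 391/120 427/120 59/18
269/80 93/25 88/25 103/30
38/9 1027/240 333/80 23/6

Derivation:
After step 1:
  7/3 4 7/2 10/3
  13/4 16/5 17/5 3
  14/3 19/4 9/2 4
After step 2:
  115/36 391/120 427/120 59/18
  269/80 93/25 88/25 103/30
  38/9 1027/240 333/80 23/6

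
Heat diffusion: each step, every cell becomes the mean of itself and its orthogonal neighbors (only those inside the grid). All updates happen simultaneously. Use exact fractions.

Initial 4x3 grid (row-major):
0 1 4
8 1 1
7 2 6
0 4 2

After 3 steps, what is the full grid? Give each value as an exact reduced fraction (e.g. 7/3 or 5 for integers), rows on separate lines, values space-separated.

After step 1:
  3 3/2 2
  4 13/5 3
  17/4 4 11/4
  11/3 2 4
After step 2:
  17/6 91/40 13/6
  277/80 151/50 207/80
  191/48 78/25 55/16
  119/36 41/12 35/12
After step 3:
  2057/720 2059/800 1687/720
  2659/800 2893/1000 6727/2400
  24961/7200 1273/375 7237/2400
  1541/432 11483/3600 469/144

Answer: 2057/720 2059/800 1687/720
2659/800 2893/1000 6727/2400
24961/7200 1273/375 7237/2400
1541/432 11483/3600 469/144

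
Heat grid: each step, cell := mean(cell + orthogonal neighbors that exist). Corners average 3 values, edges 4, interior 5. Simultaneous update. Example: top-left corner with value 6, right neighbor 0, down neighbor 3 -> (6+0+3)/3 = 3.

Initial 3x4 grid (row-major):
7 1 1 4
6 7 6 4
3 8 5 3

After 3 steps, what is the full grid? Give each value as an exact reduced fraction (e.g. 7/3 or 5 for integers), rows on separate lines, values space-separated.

After step 1:
  14/3 4 3 3
  23/4 28/5 23/5 17/4
  17/3 23/4 11/2 4
After step 2:
  173/36 259/60 73/20 41/12
  1301/240 257/50 459/100 317/80
  103/18 1351/240 397/80 55/12
After step 3:
  10471/2160 16121/3600 599/150 2647/720
  75919/14400 7529/1500 4461/1000 6621/1600
  3019/540 38617/7200 3953/800 1621/360

Answer: 10471/2160 16121/3600 599/150 2647/720
75919/14400 7529/1500 4461/1000 6621/1600
3019/540 38617/7200 3953/800 1621/360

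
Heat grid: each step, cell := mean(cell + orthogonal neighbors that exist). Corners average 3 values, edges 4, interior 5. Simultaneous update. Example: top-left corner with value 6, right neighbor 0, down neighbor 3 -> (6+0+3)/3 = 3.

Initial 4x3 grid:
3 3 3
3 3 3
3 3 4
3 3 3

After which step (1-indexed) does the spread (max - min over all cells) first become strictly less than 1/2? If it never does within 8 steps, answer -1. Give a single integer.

Step 1: max=10/3, min=3, spread=1/3
  -> spread < 1/2 first at step 1
Step 2: max=391/120, min=3, spread=31/120
Step 3: max=3451/1080, min=3, spread=211/1080
Step 4: max=340897/108000, min=5447/1800, spread=14077/108000
Step 5: max=3056407/972000, min=327683/108000, spread=5363/48600
Step 6: max=91220809/29160000, min=182869/60000, spread=93859/1166400
Step 7: max=5459074481/1749600000, min=296936467/97200000, spread=4568723/69984000
Step 8: max=326708435629/104976000000, min=8929618889/2916000000, spread=8387449/167961600

Answer: 1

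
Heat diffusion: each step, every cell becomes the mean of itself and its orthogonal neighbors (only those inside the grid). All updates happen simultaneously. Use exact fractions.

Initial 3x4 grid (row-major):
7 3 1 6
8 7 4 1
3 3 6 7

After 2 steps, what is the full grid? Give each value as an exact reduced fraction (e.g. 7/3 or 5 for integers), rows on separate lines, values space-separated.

Answer: 67/12 19/4 217/60 32/9
263/48 243/50 109/25 469/120
47/9 233/48 1093/240 85/18

Derivation:
After step 1:
  6 9/2 7/2 8/3
  25/4 5 19/5 9/2
  14/3 19/4 5 14/3
After step 2:
  67/12 19/4 217/60 32/9
  263/48 243/50 109/25 469/120
  47/9 233/48 1093/240 85/18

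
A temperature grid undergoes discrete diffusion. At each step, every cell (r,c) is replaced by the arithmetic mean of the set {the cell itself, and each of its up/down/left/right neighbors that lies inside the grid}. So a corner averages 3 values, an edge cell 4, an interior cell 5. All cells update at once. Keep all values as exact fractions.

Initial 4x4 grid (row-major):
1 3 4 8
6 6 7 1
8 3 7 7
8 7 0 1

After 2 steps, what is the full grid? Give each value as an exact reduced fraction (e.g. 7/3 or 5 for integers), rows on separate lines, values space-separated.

Answer: 145/36 13/3 55/12 187/36
119/24 499/100 521/100 229/48
761/120 107/20 19/4 1033/240
221/36 1327/240 943/240 125/36

Derivation:
After step 1:
  10/3 7/2 11/2 13/3
  21/4 5 5 23/4
  25/4 31/5 24/5 4
  23/3 9/2 15/4 8/3
After step 2:
  145/36 13/3 55/12 187/36
  119/24 499/100 521/100 229/48
  761/120 107/20 19/4 1033/240
  221/36 1327/240 943/240 125/36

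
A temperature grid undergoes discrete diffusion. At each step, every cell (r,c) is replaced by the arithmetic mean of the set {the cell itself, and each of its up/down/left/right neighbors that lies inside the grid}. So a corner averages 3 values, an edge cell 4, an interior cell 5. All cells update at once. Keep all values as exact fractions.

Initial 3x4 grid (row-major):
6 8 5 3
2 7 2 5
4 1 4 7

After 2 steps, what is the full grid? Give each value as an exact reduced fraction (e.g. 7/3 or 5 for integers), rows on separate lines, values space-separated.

After step 1:
  16/3 13/2 9/2 13/3
  19/4 4 23/5 17/4
  7/3 4 7/2 16/3
After step 2:
  199/36 61/12 299/60 157/36
  197/48 477/100 417/100 1111/240
  133/36 83/24 523/120 157/36

Answer: 199/36 61/12 299/60 157/36
197/48 477/100 417/100 1111/240
133/36 83/24 523/120 157/36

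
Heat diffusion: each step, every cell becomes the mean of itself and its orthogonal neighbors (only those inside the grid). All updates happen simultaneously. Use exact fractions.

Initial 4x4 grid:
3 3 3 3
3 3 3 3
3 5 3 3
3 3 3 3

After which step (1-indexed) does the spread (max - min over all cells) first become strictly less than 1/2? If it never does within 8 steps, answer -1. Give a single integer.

Step 1: max=7/2, min=3, spread=1/2
Step 2: max=86/25, min=3, spread=11/25
  -> spread < 1/2 first at step 2
Step 3: max=3967/1200, min=3, spread=367/1200
Step 4: max=17771/5400, min=913/300, spread=1337/5400
Step 5: max=527669/162000, min=27469/9000, spread=33227/162000
Step 6: max=15794327/4860000, min=166049/54000, spread=849917/4860000
Step 7: max=471114347/145800000, min=2498533/810000, spread=21378407/145800000
Step 8: max=14088462371/4374000000, min=752688343/243000000, spread=540072197/4374000000

Answer: 2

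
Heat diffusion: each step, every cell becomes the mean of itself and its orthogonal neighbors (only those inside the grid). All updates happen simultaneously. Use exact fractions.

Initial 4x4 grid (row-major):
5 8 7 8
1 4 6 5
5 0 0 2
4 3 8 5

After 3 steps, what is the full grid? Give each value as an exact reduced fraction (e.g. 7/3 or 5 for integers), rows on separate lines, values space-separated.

After step 1:
  14/3 6 29/4 20/3
  15/4 19/5 22/5 21/4
  5/2 12/5 16/5 3
  4 15/4 4 5
After step 2:
  173/36 1303/240 1459/240 115/18
  883/240 407/100 239/50 1159/240
  253/80 313/100 17/5 329/80
  41/12 283/80 319/80 4
After step 3:
  5009/1080 36691/7200 40819/7200 6227/1080
  28291/7200 12653/3000 2779/600 36199/7200
  8033/2400 173/50 1941/500 1961/480
  607/180 8443/2400 597/160 121/30

Answer: 5009/1080 36691/7200 40819/7200 6227/1080
28291/7200 12653/3000 2779/600 36199/7200
8033/2400 173/50 1941/500 1961/480
607/180 8443/2400 597/160 121/30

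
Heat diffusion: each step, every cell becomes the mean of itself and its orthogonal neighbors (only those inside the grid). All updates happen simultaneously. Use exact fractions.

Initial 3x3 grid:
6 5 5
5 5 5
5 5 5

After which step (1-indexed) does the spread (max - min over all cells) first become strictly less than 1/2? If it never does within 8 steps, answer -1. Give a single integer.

Answer: 1

Derivation:
Step 1: max=16/3, min=5, spread=1/3
  -> spread < 1/2 first at step 1
Step 2: max=95/18, min=5, spread=5/18
Step 3: max=1121/216, min=5, spread=41/216
Step 4: max=66931/12960, min=1811/360, spread=347/2592
Step 5: max=3994937/777600, min=18157/3600, spread=2921/31104
Step 6: max=239108539/46656000, min=2185483/432000, spread=24611/373248
Step 7: max=14315522033/2799360000, min=49256741/9720000, spread=207329/4478976
Step 8: max=857837952451/167961600000, min=2630801599/518400000, spread=1746635/53747712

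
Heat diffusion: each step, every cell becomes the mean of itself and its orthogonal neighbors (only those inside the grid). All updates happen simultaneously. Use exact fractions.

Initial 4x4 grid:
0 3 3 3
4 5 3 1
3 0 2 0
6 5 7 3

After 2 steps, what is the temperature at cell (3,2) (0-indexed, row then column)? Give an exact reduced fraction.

Answer: 869/240

Derivation:
Step 1: cell (3,2) = 17/4
Step 2: cell (3,2) = 869/240
Full grid after step 2:
  97/36 133/48 653/240 85/36
  139/48 291/100 259/100 503/240
  167/48 323/100 279/100 539/240
  149/36 197/48 869/240 109/36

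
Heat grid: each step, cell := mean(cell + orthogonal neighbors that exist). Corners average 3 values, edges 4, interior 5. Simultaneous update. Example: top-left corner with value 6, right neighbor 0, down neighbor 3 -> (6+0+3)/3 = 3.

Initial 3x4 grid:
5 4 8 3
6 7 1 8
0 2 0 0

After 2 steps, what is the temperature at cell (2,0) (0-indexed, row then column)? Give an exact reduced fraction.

Answer: 113/36

Derivation:
Step 1: cell (2,0) = 8/3
Step 2: cell (2,0) = 113/36
Full grid after step 2:
  31/6 19/4 317/60 40/9
  97/24 431/100 331/100 21/5
  113/36 29/12 157/60 77/36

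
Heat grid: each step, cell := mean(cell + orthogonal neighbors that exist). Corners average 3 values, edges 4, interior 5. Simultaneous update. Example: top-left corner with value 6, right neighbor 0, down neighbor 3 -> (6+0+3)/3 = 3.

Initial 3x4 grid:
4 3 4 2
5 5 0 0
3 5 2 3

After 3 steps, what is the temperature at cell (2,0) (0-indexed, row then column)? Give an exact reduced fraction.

Answer: 4213/1080

Derivation:
Step 1: cell (2,0) = 13/3
Step 2: cell (2,0) = 37/9
Step 3: cell (2,0) = 4213/1080
Full grid after step 3:
  1391/360 8231/2400 6161/2400 83/40
  56881/14400 20369/6000 15409/6000 28001/14400
  4213/1080 24743/7200 18433/7200 2201/1080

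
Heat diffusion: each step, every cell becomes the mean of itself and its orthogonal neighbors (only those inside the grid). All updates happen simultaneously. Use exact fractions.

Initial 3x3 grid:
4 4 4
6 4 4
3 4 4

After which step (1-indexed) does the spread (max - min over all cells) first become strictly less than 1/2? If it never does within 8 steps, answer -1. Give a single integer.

Step 1: max=14/3, min=15/4, spread=11/12
Step 2: max=353/80, min=47/12, spread=119/240
  -> spread < 1/2 first at step 2
Step 3: max=9349/2160, min=4829/1200, spread=821/2700
Step 4: max=1221577/288000, min=174631/43200, spread=172111/864000
Step 5: max=32875621/7776000, min=10599457/2592000, spread=4309/31104
Step 6: max=1958423987/466560000, min=212561693/51840000, spread=36295/373248
Step 7: max=117211823989/27993600000, min=38433580913/9331200000, spread=305773/4478976
Step 8: max=7012212987683/1679616000000, min=2310571506311/559872000000, spread=2575951/53747712

Answer: 2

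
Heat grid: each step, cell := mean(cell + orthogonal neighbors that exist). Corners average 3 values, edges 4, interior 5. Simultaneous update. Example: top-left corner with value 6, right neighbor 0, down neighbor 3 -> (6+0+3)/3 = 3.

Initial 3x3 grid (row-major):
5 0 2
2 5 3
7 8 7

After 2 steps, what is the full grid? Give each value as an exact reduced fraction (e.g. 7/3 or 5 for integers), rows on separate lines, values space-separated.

Answer: 121/36 53/20 107/36
327/80 447/100 931/240
103/18 1321/240 17/3

Derivation:
After step 1:
  7/3 3 5/3
  19/4 18/5 17/4
  17/3 27/4 6
After step 2:
  121/36 53/20 107/36
  327/80 447/100 931/240
  103/18 1321/240 17/3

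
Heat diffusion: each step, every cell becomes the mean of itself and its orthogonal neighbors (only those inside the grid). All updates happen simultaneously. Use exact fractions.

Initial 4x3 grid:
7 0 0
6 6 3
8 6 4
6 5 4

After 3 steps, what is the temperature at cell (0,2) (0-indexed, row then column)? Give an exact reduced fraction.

Answer: 2129/720

Derivation:
Step 1: cell (0,2) = 1
Step 2: cell (0,2) = 5/2
Step 3: cell (0,2) = 2129/720
Full grid after step 3:
  4831/1080 10889/2880 2129/720
  7639/1440 13/3 221/60
  8287/1440 781/150 3131/720
  6409/1080 15313/2880 10403/2160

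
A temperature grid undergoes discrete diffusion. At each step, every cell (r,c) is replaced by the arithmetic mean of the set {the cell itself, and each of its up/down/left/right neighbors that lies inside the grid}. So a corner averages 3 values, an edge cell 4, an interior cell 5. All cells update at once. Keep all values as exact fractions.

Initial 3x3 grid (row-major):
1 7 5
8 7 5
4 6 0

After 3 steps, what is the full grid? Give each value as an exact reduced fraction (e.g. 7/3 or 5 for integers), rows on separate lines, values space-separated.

After step 1:
  16/3 5 17/3
  5 33/5 17/4
  6 17/4 11/3
After step 2:
  46/9 113/20 179/36
  86/15 251/50 1211/240
  61/12 1231/240 73/18
After step 3:
  2969/540 3113/600 11281/2160
  18853/3600 15947/3000 68737/14400
  3827/720 69437/14400 5123/1080

Answer: 2969/540 3113/600 11281/2160
18853/3600 15947/3000 68737/14400
3827/720 69437/14400 5123/1080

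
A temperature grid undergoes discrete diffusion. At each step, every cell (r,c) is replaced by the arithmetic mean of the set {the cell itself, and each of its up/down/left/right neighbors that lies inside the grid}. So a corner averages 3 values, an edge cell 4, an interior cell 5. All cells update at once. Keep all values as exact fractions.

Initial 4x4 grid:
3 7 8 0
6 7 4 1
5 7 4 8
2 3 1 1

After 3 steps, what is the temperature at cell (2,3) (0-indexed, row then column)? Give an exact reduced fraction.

Step 1: cell (2,3) = 7/2
Step 2: cell (2,3) = 893/240
Step 3: cell (2,3) = 26093/7200
Full grid after step 3:
  12017/2160 2417/450 469/100 2881/720
  38327/7200 31523/6000 9099/2000 3157/800
  34007/7200 27293/6000 25067/6000 26093/7200
  8687/2160 14101/3600 12649/3600 7313/2160

Answer: 26093/7200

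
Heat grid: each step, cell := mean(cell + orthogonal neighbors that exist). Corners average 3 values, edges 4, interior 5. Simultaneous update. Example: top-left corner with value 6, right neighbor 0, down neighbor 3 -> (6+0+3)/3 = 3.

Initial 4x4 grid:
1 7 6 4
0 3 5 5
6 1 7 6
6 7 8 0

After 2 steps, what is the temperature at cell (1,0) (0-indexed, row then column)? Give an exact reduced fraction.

Answer: 697/240

Derivation:
Step 1: cell (1,0) = 5/2
Step 2: cell (1,0) = 697/240
Full grid after step 2:
  113/36 937/240 399/80 31/6
  697/240 399/100 243/50 197/40
  1013/240 443/100 127/25 587/120
  181/36 83/15 79/15 44/9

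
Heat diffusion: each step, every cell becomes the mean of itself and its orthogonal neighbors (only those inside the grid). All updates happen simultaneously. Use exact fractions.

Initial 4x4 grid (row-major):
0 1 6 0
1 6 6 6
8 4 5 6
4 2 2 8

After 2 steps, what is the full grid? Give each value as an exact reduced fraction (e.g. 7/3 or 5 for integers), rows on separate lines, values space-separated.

After step 1:
  2/3 13/4 13/4 4
  15/4 18/5 29/5 9/2
  17/4 5 23/5 25/4
  14/3 3 17/4 16/3
After step 2:
  23/9 323/120 163/40 47/12
  46/15 107/25 87/20 411/80
  53/12 409/100 259/50 1241/240
  143/36 203/48 1031/240 95/18

Answer: 23/9 323/120 163/40 47/12
46/15 107/25 87/20 411/80
53/12 409/100 259/50 1241/240
143/36 203/48 1031/240 95/18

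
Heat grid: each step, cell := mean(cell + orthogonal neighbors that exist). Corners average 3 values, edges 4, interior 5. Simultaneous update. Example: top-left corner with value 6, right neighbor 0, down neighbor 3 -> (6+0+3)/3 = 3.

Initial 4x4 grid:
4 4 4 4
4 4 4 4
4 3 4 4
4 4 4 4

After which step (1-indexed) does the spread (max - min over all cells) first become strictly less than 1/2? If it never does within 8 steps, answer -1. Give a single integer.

Step 1: max=4, min=15/4, spread=1/4
  -> spread < 1/2 first at step 1
Step 2: max=4, min=189/50, spread=11/50
Step 3: max=4, min=9233/2400, spread=367/2400
Step 4: max=2387/600, min=41629/10800, spread=1337/10800
Step 5: max=71531/18000, min=1254331/324000, spread=33227/324000
Step 6: max=427951/108000, min=37665673/9720000, spread=849917/9720000
Step 7: max=6411467/1620000, min=1132685653/291600000, spread=21378407/291600000
Step 8: max=1920311657/486000000, min=34025537629/8748000000, spread=540072197/8748000000

Answer: 1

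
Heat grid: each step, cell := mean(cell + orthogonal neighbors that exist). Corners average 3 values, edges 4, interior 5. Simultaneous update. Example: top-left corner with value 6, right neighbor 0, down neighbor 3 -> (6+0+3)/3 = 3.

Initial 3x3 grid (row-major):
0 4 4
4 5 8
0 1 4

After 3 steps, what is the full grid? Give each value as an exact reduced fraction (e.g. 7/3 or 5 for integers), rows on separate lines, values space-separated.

After step 1:
  8/3 13/4 16/3
  9/4 22/5 21/4
  5/3 5/2 13/3
After step 2:
  49/18 313/80 83/18
  659/240 353/100 1159/240
  77/36 129/40 145/36
After step 3:
  3377/1080 17731/4800 4807/1080
  40093/14400 7297/2000 61193/14400
  5839/2160 7753/2400 8699/2160

Answer: 3377/1080 17731/4800 4807/1080
40093/14400 7297/2000 61193/14400
5839/2160 7753/2400 8699/2160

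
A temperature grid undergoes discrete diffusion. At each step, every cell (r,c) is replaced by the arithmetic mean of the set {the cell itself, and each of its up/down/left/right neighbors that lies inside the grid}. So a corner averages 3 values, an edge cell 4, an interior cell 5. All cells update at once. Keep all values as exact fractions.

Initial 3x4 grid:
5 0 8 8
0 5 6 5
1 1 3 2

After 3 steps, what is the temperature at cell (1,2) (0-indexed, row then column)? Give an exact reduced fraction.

Step 1: cell (1,2) = 27/5
Step 2: cell (1,2) = 431/100
Step 3: cell (1,2) = 26669/6000
Full grid after step 3:
  6019/2160 14039/3600 5803/1200 447/80
  37171/14400 18419/6000 26669/6000 69601/14400
  4309/2160 629/225 3121/900 9119/2160

Answer: 26669/6000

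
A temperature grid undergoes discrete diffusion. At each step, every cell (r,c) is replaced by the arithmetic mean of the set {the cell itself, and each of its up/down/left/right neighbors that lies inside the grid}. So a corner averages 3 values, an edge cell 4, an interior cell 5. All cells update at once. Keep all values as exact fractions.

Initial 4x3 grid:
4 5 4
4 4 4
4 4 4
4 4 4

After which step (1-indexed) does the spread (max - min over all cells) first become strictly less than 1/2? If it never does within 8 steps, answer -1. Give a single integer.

Step 1: max=13/3, min=4, spread=1/3
  -> spread < 1/2 first at step 1
Step 2: max=1027/240, min=4, spread=67/240
Step 3: max=9077/2160, min=4, spread=437/2160
Step 4: max=3613531/864000, min=4009/1000, spread=29951/172800
Step 5: max=32319821/7776000, min=13579/3375, spread=206761/1555200
Step 6: max=12897795571/3110400000, min=21765671/5400000, spread=14430763/124416000
Step 7: max=771603741689/186624000000, min=1745652727/432000000, spread=139854109/1492992000
Step 8: max=46212231890251/11197440000000, min=157371228977/38880000000, spread=7114543559/89579520000

Answer: 1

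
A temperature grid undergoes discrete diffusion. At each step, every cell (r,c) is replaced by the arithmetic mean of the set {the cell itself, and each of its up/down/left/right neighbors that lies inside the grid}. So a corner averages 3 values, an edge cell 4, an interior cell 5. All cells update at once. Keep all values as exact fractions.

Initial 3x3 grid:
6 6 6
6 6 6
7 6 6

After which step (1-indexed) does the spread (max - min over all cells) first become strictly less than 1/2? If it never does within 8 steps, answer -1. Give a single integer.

Answer: 1

Derivation:
Step 1: max=19/3, min=6, spread=1/3
  -> spread < 1/2 first at step 1
Step 2: max=113/18, min=6, spread=5/18
Step 3: max=1337/216, min=6, spread=41/216
Step 4: max=79891/12960, min=2171/360, spread=347/2592
Step 5: max=4772537/777600, min=21757/3600, spread=2921/31104
Step 6: max=285764539/46656000, min=2617483/432000, spread=24611/373248
Step 7: max=17114882033/2799360000, min=58976741/9720000, spread=207329/4478976
Step 8: max=1025799552451/167961600000, min=3149201599/518400000, spread=1746635/53747712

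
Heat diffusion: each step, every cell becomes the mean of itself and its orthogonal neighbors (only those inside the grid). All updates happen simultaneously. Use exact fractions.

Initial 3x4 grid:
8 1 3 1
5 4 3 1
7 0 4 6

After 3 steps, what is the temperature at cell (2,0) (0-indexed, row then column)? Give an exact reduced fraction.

Answer: 41/10

Derivation:
Step 1: cell (2,0) = 4
Step 2: cell (2,0) = 55/12
Step 3: cell (2,0) = 41/10
Full grid after step 3:
  1127/270 3317/900 4879/1800 1091/432
  15893/3600 5287/1500 18533/6000 39067/14400
  41/10 1527/400 11483/3600 1355/432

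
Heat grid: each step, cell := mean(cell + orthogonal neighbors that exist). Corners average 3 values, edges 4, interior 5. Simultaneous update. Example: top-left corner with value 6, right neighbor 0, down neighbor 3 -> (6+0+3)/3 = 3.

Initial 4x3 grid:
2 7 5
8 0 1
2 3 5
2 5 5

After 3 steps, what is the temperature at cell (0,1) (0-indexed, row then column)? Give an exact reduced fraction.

Step 1: cell (0,1) = 7/2
Step 2: cell (0,1) = 173/40
Step 3: cell (0,1) = 9071/2400
Full grid after step 3:
  8953/2160 9071/2400 8243/2160
  26113/7200 3749/1000 25013/7200
  8581/2400 6883/2000 8881/2400
  83/24 17797/4800 34/9

Answer: 9071/2400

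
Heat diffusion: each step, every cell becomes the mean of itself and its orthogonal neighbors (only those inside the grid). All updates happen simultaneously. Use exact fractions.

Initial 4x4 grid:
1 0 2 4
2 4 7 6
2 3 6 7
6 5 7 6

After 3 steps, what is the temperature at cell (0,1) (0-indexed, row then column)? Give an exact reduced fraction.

Step 1: cell (0,1) = 7/4
Step 2: cell (0,1) = 23/10
Step 3: cell (0,1) = 803/300
Full grid after step 3:
  767/360 803/300 559/150 635/144
  1079/400 3399/1000 8877/2000 12389/2400
  13051/3600 25661/6000 16013/3000 8387/1440
  1819/432 35087/7200 8147/1440 1333/216

Answer: 803/300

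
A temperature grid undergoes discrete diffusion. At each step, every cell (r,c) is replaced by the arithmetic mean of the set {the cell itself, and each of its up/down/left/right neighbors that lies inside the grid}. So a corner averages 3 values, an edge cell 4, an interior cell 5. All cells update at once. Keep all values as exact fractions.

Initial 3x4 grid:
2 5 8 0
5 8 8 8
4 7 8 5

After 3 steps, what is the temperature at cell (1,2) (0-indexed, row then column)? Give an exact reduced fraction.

Answer: 9737/1500

Derivation:
Step 1: cell (1,2) = 8
Step 2: cell (1,2) = 321/50
Step 3: cell (1,2) = 9737/1500
Full grid after step 3:
  3697/720 3403/600 20863/3600 2557/432
  79147/14400 17869/3000 9737/1500 88237/14400
  6193/1080 46061/7200 5289/800 20/3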